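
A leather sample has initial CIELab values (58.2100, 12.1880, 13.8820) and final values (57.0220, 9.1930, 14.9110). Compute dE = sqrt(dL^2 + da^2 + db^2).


dL = -1.1880, da = -2.9950, db = 1.0290
dE = sqrt((-1.1880)^2 + (-2.9950)^2 + 1.0290^2) = 3.3823


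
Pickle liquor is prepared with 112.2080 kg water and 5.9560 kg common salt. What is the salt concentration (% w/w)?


Formula: Conc = salt / (water + salt) * 100
Substituting: Conc = 5.9560 / (112.2080 + 5.9560) * 100
Result: 5.0405 %


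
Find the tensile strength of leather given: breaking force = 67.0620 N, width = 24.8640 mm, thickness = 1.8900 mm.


Formula: TS = force / (width * thickness)
Substituting: TS = 67.0620 / (24.8640 * 1.8900)
Result: 1.4271 N/mm^2


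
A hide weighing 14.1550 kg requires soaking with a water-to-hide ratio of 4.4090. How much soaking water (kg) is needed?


Formula: Water = hide_weight * ratio
Substituting: Water = 14.1550 * 4.4090
Result: 62.4094 kg


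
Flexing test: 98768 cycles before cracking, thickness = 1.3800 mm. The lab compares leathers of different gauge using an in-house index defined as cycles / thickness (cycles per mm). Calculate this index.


Formula: Index = cycles / thickness
Substituting: Index = 98768 / 1.3800
Result: 71571.0145 cycles/mm


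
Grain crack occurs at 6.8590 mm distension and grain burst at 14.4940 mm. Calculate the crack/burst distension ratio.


Formula: Ratio = crack / burst
Substituting: Ratio = 6.8590 / 14.4940
Result: 0.4732


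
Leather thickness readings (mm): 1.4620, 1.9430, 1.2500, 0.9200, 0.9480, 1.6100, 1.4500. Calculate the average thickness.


Formula: Average = sum / n
Substituting: Average = 9.5830 / 7
Result: 1.3690 mm


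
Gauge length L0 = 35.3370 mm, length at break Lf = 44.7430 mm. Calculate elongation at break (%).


Formula: Elongation = (Lf - L0) / L0 * 100
Substituting: Elongation = (44.7430 - 35.3370) / 35.3370 * 100
Result: 26.6180 %


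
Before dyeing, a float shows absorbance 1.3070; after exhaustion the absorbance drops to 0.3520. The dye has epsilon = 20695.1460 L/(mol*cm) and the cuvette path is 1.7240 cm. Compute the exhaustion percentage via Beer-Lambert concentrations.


c_initial = A_i / (epsilon * l) = 1.3070 / (20695.1460 * 1.7240) = 3.6633e-05 mol/L
c_final = A_f / (epsilon * l) = 0.3520 / (20695.1460 * 1.7240) = 9.8659e-06 mol/L
Exhaustion = (c_initial - c_final) / c_initial * 100 = (3.6633e-05 - 9.8659e-06) / 3.6633e-05 * 100 = 73.0681 %


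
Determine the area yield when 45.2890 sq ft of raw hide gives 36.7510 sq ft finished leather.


Formula: Yield = finished / raw * 100
Substituting: Yield = 36.7510 / 45.2890 * 100
Result: 81.1477 %


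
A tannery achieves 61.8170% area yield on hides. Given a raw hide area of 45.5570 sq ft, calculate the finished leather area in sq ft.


Formula: finished = raw * yield / 100
Substituting: finished = 45.5570 * 61.8170 / 100
Result: 28.1620 sq ft


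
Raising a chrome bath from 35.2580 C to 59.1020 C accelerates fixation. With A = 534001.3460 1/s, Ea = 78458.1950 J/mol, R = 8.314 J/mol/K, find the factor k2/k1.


T1 = 35.2580 + 273.15 = 308.4080 K; T2 = 59.1020 + 273.15 = 332.2520 K
k1 = A * exp(-Ea/(R*T1)) = 534001.3460 * exp(-78458.1950/(8.314*308.4080)) = 2.7460e-08 1/s
k2 = A * exp(-Ea/(R*T2)) = 534001.3460 * exp(-78458.1950/(8.314*332.2520)) = 2.4682e-07 1/s
k2/k1 = 2.4682e-07 / 2.7460e-08 = 8.9882


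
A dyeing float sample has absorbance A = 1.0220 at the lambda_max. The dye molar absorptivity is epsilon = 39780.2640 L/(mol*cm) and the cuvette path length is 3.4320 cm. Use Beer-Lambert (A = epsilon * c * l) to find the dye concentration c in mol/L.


Formula: c = A / (epsilon * l)
Substituting: c = 1.0220 / (39780.2640 * 3.4320)
Result: 7.4858e-06 mol/L


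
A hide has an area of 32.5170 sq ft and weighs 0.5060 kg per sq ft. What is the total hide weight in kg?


Formula: Weight = area * weight_per_sqft
Substituting: Weight = 32.5170 * 0.5060
Result: 16.4536 kg


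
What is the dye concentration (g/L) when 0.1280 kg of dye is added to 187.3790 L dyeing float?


Formula: Conc = dye_mass(kg) / volume(L) * 1000
Substituting: Conc = 0.1280 / 187.3790 * 1000
Result: 0.6831 g/L


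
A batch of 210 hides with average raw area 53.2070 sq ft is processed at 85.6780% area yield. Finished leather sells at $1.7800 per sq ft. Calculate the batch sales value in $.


Raw_total = N * avg_area = 210 * 53.2070 = 11173.4700 sq ft
Finished = Raw_total * yield / 100 = 11173.4700 * 85.6780 / 100 = 9573.2056 sq ft
Value = Finished * price = 9573.2056 * 1.7800 = 17040.3060 $


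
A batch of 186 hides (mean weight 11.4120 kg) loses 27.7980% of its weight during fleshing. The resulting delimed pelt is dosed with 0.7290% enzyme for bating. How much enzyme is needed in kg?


Total_raw = N * avg_wt = 186 * 11.4120 = 2122.6320 kg
Substrate = Total_raw * (1 - loss/100) = 2122.6320 * (1 - 27.7980/100) = 1532.5828 kg
Enzyme = Substrate * pct / 100 = 1532.5828 * 0.7290 / 100 = 11.1725 kg


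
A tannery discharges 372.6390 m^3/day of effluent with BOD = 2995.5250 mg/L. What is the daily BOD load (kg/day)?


Formula: BOD_load = volume * conc / 1000
Substituting: BOD_load = 372.6390 * 2995.5250 / 1000
Result: 1116.2494 kg/day


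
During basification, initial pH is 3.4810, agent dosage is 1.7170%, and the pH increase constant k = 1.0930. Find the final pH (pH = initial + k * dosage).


Formula: pH_final = pH_initial + k * base_pct
Substituting: pH_final = 3.4810 + 1.0930 * 1.7170
Result: 5.3577


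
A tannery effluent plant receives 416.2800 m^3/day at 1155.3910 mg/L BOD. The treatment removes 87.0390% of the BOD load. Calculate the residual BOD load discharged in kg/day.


Load_in = volume * conc / 1000 = 416.2800 * 1155.3910 / 1000 = 480.9662 kg/day
Removed = Load_in * eff / 100 = 480.9662 * 87.0390 / 100 = 418.6281 kg/day
Load_out = Load_in - Removed = 480.9662 - 418.6281 = 62.3380 kg/day


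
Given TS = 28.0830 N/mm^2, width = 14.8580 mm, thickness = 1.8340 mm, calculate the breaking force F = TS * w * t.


Formula: F = TS * w * t
Substituting: F = 28.0830 * 14.8580 * 1.8340
Result: 765.2497 N


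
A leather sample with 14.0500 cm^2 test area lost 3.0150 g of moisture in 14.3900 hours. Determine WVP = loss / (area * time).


Formula: WVP = loss / (area * time)
Substituting: WVP = 3.0150 / (14.0500 * 14.3900)
Result: 0.0149125 g/(cm^2*hr)


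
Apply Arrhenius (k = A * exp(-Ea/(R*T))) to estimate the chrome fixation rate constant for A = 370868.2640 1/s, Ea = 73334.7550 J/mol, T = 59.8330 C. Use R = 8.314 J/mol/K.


T_K = T_C + 273.15 = 59.8330 + 273.15 = 332.9830 K
exponent = -Ea / (R * T_K) = -73334.7550 / (8.314 * 332.9830) = -26.4897
k = A * exp(exponent) = 370868.2640 * exp(-26.4897) = 1.1611e-06 1/s


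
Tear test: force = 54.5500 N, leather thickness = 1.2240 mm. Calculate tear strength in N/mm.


Formula: Tear strength = force / thickness
Substituting: Tear strength = 54.5500 / 1.2240
Result: 44.5670 N/mm


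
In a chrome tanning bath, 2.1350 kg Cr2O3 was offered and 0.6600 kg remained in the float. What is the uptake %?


Formula: Uptake = (offered - residual) / offered * 100
Substituting: Uptake = (2.1350 - 0.6600) / 2.1350 * 100
Result: 69.0867 %


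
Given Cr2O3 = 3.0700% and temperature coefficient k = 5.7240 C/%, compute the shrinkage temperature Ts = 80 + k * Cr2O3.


Formula: Ts = 80 + k * Cr2O3
Substituting: Ts = 80 + 5.7240 * 3.0700
Result: 97.5727 C


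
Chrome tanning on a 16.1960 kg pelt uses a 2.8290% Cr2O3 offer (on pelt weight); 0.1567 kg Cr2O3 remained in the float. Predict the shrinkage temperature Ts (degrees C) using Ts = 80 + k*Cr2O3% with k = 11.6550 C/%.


Offered = pelt * offer_pct / 100 = 16.1960 * 2.8290 / 100 = 0.4582 kg
Uptake = offered - residual = 0.4582 - 0.1567 = 0.3015 kg
Cr2O3% on pelt = uptake / pelt * 100 = 0.3015 / 16.1960 * 100 = 1.8615 %
Ts = 80 + k * Cr2O3% = 80 + 11.6550 * 1.8615 = 101.6955 C


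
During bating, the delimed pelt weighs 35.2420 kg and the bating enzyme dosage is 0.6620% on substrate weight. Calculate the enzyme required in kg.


Formula: Enzyme = substrate * pct / 100
Substituting: Enzyme = 35.2420 * 0.6620 / 100
Result: 0.2333 kg


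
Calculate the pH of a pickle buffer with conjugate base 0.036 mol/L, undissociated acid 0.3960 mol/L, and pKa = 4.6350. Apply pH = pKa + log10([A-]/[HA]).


ratio = [A-] / [HA] = 0.036 / 0.3960 = 0.0909091
log10(ratio) = -1.0414
pH = pKa + log10(ratio) = 4.6350 - 1.0414 = 3.5936


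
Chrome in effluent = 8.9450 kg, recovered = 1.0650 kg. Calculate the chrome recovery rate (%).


Formula: Recovery = recovered / input * 100
Substituting: Recovery = 1.0650 / 8.9450 * 100
Result: 11.9061 %


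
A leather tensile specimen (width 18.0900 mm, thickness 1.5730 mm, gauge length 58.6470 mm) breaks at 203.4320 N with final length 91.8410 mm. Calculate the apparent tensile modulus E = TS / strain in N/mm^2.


TS = F / (w * t) = 203.4320 / (18.0900 * 1.5730) = 7.1491 N/mm^2
strain = (Lf - L0) / L0 = (91.8410 - 58.6470) / 58.6470 = 0.5660
E = TS / strain = 7.1491 / 0.5660 = 12.6310 N/mm^2


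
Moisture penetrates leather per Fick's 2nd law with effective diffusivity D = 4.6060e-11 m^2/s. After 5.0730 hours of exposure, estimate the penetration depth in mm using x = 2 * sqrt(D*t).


t = 5.0730 hr * 3600 = 18262.8000 s
D * t = 4.6060e-11 * 18262.8000 = 8.4118e-07
x = 2 * sqrt(D*t) = 2 * sqrt(8.4118e-07) = 0.00183432 m = 1.8343 mm


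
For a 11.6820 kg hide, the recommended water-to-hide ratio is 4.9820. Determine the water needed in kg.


Formula: Water = hide_weight * ratio
Substituting: Water = 11.6820 * 4.9820
Result: 58.1997 kg


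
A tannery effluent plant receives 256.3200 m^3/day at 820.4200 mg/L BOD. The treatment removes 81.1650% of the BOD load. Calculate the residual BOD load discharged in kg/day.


Load_in = volume * conc / 1000 = 256.3200 * 820.4200 / 1000 = 210.2901 kg/day
Removed = Load_in * eff / 100 = 210.2901 * 81.1650 / 100 = 170.6819 kg/day
Load_out = Load_in - Removed = 210.2901 - 170.6819 = 39.6081 kg/day


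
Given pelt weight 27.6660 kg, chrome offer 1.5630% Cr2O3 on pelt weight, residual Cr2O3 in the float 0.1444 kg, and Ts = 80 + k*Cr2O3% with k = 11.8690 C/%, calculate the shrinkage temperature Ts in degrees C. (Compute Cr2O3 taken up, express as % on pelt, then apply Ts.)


Offered = pelt * offer_pct / 100 = 27.6660 * 1.5630 / 100 = 0.4324 kg
Uptake = offered - residual = 0.4324 - 0.1444 = 0.2880 kg
Cr2O3% on pelt = uptake / pelt * 100 = 0.2880 / 27.6660 * 100 = 1.0411 %
Ts = 80 + k * Cr2O3% = 80 + 11.8690 * 1.0411 = 92.3563 C


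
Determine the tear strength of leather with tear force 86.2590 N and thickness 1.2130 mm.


Formula: Tear strength = force / thickness
Substituting: Tear strength = 86.2590 / 1.2130
Result: 71.1121 N/mm


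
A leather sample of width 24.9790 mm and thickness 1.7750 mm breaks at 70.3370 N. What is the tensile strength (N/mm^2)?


Formula: TS = force / (width * thickness)
Substituting: TS = 70.3370 / (24.9790 * 1.7750)
Result: 1.5864 N/mm^2


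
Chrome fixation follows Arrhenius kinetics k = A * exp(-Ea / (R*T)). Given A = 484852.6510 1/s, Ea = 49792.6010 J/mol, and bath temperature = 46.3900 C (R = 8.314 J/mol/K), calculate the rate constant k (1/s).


T_K = T_C + 273.15 = 46.3900 + 273.15 = 319.5400 K
exponent = -Ea / (R * T_K) = -49792.6010 / (8.314 * 319.5400) = -18.7426
k = A * exp(exponent) = 484852.6510 * exp(-18.7426) = 0.00351404 1/s


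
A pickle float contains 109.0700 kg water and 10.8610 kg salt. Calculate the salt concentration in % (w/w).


Formula: Conc = salt / (water + salt) * 100
Substituting: Conc = 10.8610 / (109.0700 + 10.8610) * 100
Result: 9.0560 %


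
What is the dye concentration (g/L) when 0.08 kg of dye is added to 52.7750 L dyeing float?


Formula: Conc = dye_mass(kg) / volume(L) * 1000
Substituting: Conc = 0.08 / 52.7750 * 1000
Result: 1.5159 g/L


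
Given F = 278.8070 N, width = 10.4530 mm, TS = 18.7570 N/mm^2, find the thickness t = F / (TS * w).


Formula: t = F / (TS * w)
Substituting: t = 278.8070 / (18.7570 * 10.4530)
Result: 1.4220 mm


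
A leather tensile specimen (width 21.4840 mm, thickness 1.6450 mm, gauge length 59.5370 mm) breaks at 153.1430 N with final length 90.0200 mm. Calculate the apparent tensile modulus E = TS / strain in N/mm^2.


TS = F / (w * t) = 153.1430 / (21.4840 * 1.6450) = 4.3333 N/mm^2
strain = (Lf - L0) / L0 = (90.0200 - 59.5370) / 59.5370 = 0.5120
E = TS / strain = 4.3333 / 0.5120 = 8.4634 N/mm^2


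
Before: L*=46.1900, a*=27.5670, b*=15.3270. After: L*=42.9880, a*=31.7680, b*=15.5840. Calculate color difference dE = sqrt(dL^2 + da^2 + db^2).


dL = -3.2020, da = 4.2010, db = 0.2570
dE = sqrt((-3.2020)^2 + 4.2010^2 + 0.2570^2) = 5.2884


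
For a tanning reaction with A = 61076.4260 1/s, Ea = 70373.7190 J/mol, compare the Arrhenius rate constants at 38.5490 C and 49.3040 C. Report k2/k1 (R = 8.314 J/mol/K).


T1 = 38.5490 + 273.15 = 311.6990 K; T2 = 49.3040 + 273.15 = 322.4540 K
k1 = A * exp(-Ea/(R*T1)) = 61076.4260 * exp(-70373.7190/(8.314*311.6990)) = 9.8218e-08 1/s
k2 = A * exp(-Ea/(R*T2)) = 61076.4260 * exp(-70373.7190/(8.314*322.4540)) = 2.4297e-07 1/s
k2/k1 = 2.4297e-07 / 9.8218e-08 = 2.4738


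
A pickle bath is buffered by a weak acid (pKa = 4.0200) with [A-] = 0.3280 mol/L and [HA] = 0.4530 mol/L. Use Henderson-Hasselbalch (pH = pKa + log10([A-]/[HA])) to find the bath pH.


ratio = [A-] / [HA] = 0.3280 / 0.4530 = 0.7241
log10(ratio) = -0.1402
pH = pKa + log10(ratio) = 4.0200 - 0.1402 = 3.8798


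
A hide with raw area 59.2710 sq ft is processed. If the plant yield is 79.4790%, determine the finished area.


Formula: finished = raw * yield / 100
Substituting: finished = 59.2710 * 79.4790 / 100
Result: 47.1080 sq ft


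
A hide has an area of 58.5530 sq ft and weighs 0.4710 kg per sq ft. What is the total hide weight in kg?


Formula: Weight = area * weight_per_sqft
Substituting: Weight = 58.5530 * 0.4710
Result: 27.5785 kg


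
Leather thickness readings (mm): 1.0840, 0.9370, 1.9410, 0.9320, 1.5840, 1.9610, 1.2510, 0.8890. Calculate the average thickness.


Formula: Average = sum / n
Substituting: Average = 10.5790 / 8
Result: 1.3224 mm


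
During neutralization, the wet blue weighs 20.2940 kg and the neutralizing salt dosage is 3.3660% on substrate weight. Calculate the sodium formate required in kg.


Formula: Neutralizer = substrate * pct / 100
Substituting: Neutralizer = 20.2940 * 3.3660 / 100
Result: 0.6831 kg


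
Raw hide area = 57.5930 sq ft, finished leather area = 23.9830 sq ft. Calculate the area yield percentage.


Formula: Yield = finished / raw * 100
Substituting: Yield = 23.9830 / 57.5930 * 100
Result: 41.6422 %


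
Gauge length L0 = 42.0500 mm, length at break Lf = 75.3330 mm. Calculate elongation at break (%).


Formula: Elongation = (Lf - L0) / L0 * 100
Substituting: Elongation = (75.3330 - 42.0500) / 42.0500 * 100
Result: 79.1510 %


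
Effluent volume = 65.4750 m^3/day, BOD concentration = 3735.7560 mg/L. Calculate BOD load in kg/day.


Formula: BOD_load = volume * conc / 1000
Substituting: BOD_load = 65.4750 * 3735.7560 / 1000
Result: 244.5986 kg/day


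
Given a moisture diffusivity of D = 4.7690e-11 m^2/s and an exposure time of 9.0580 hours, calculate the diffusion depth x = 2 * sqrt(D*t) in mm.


t = 9.0580 hr * 3600 = 32608.8000 s
D * t = 4.7690e-11 * 32608.8000 = 1.5551e-06
x = 2 * sqrt(D*t) = 2 * sqrt(1.5551e-06) = 0.00249408 m = 2.4941 mm


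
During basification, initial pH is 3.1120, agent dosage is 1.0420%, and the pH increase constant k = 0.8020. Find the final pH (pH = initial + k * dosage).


Formula: pH_final = pH_initial + k * base_pct
Substituting: pH_final = 3.1120 + 0.8020 * 1.0420
Result: 3.9477


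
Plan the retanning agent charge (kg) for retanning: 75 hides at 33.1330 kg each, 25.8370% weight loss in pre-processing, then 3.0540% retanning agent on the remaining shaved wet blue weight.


Total_raw = N * avg_wt = 75 * 33.1330 = 2484.9750 kg
Substrate = Total_raw * (1 - loss/100) = 2484.9750 * (1 - 25.8370/100) = 1842.9320 kg
Retan = Substrate * pct / 100 = 1842.9320 * 3.0540 / 100 = 56.2831 kg


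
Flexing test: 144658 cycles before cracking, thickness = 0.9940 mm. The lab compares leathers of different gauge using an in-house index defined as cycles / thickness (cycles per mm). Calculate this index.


Formula: Index = cycles / thickness
Substituting: Index = 144658 / 0.9940
Result: 145531.1871 cycles/mm


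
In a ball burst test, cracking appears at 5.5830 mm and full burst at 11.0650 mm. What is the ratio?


Formula: Ratio = crack / burst
Substituting: Ratio = 5.5830 / 11.0650
Result: 0.5046


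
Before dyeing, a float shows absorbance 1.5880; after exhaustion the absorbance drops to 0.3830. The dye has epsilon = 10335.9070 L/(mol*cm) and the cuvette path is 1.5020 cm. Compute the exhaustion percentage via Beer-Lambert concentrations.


c_initial = A_i / (epsilon * l) = 1.5880 / (10335.9070 * 1.5020) = 1.0229e-04 mol/L
c_final = A_f / (epsilon * l) = 0.3830 / (10335.9070 * 1.5020) = 2.4671e-05 mol/L
Exhaustion = (c_initial - c_final) / c_initial * 100 = (1.0229e-04 - 2.4671e-05) / 1.0229e-04 * 100 = 75.8816 %


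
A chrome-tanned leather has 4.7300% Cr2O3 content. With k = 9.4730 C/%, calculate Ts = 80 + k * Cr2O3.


Formula: Ts = 80 + k * Cr2O3
Substituting: Ts = 80 + 9.4730 * 4.7300
Result: 124.8073 C


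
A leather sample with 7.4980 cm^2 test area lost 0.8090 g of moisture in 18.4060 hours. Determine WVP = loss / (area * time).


Formula: WVP = loss / (area * time)
Substituting: WVP = 0.8090 / (7.4980 * 18.4060)
Result: 0.00586197 g/(cm^2*hr)


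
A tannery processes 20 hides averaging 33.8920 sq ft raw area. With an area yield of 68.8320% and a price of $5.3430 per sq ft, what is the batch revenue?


Raw_total = N * avg_area = 20 * 33.8920 = 677.8400 sq ft
Finished = Raw_total * yield / 100 = 677.8400 * 68.8320 / 100 = 466.5708 sq ft
Value = Finished * price = 466.5708 * 5.3430 = 2492.8879 $


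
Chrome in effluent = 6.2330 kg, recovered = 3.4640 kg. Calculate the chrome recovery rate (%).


Formula: Recovery = recovered / input * 100
Substituting: Recovery = 3.4640 / 6.2330 * 100
Result: 55.5752 %


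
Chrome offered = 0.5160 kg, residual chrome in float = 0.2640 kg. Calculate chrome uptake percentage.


Formula: Uptake = (offered - residual) / offered * 100
Substituting: Uptake = (0.5160 - 0.2640) / 0.5160 * 100
Result: 48.8372 %


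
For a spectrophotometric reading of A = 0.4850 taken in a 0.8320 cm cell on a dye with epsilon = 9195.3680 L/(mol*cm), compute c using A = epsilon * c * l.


Formula: c = A / (epsilon * l)
Substituting: c = 0.4850 / (9195.3680 * 0.8320)
Result: 6.3394e-05 mol/L


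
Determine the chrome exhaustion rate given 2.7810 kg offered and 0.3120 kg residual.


Formula: Uptake = (offered - residual) / offered * 100
Substituting: Uptake = (2.7810 - 0.3120) / 2.7810 * 100
Result: 88.7810 %


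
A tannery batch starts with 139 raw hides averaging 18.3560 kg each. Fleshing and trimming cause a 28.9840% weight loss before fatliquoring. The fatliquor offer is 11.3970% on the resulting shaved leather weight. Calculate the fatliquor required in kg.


Total_raw = N * avg_wt = 139 * 18.3560 = 2551.4840 kg
Substrate = Total_raw * (1 - loss/100) = 2551.4840 * (1 - 28.9840/100) = 1811.9619 kg
Fat = Substrate * pct / 100 = 1811.9619 * 11.3970 / 100 = 206.5093 kg


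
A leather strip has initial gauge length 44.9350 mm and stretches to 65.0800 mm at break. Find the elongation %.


Formula: Elongation = (Lf - L0) / L0 * 100
Substituting: Elongation = (65.0800 - 44.9350) / 44.9350 * 100
Result: 44.8314 %


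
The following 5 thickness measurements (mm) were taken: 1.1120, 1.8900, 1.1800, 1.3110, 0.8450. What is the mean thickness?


Formula: Average = sum / n
Substituting: Average = 6.3380 / 5
Result: 1.2676 mm


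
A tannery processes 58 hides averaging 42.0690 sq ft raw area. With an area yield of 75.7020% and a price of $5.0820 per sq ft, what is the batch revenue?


Raw_total = N * avg_area = 58 * 42.0690 = 2440.0020 sq ft
Finished = Raw_total * yield / 100 = 2440.0020 * 75.7020 / 100 = 1847.1303 sq ft
Value = Finished * price = 1847.1303 * 5.0820 = 9387.1163 $


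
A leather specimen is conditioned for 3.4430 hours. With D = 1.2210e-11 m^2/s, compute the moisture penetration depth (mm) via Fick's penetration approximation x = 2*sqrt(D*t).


t = 3.4430 hr * 3600 = 12394.8000 s
D * t = 1.2210e-11 * 12394.8000 = 1.5134e-07
x = 2 * sqrt(D*t) = 2 * sqrt(1.5134e-07) = 7.7805e-04 m = 0.7781 mm


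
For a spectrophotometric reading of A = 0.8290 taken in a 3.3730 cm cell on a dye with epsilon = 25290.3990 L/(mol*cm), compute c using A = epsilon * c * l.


Formula: c = A / (epsilon * l)
Substituting: c = 0.8290 / (25290.3990 * 3.3730)
Result: 9.7181e-06 mol/L


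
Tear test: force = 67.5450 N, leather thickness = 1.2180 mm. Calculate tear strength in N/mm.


Formula: Tear strength = force / thickness
Substituting: Tear strength = 67.5450 / 1.2180
Result: 55.4557 N/mm


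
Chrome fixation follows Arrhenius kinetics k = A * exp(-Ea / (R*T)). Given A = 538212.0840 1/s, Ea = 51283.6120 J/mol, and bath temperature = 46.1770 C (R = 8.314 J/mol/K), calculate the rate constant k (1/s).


T_K = T_C + 273.15 = 46.1770 + 273.15 = 319.3270 K
exponent = -Ea / (R * T_K) = -51283.6120 / (8.314 * 319.3270) = -19.3167
k = A * exp(exponent) = 538212.0840 * exp(-19.3167) = 0.00219693 1/s


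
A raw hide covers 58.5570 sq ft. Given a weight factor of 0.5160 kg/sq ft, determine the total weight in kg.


Formula: Weight = area * weight_per_sqft
Substituting: Weight = 58.5570 * 0.5160
Result: 30.2154 kg


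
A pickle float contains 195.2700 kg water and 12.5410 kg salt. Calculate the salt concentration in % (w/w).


Formula: Conc = salt / (water + salt) * 100
Substituting: Conc = 12.5410 / (195.2700 + 12.5410) * 100
Result: 6.0348 %


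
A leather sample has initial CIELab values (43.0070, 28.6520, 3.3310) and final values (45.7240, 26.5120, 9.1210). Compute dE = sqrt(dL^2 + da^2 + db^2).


dL = 2.7170, da = -2.1400, db = 5.7900
dE = sqrt(2.7170^2 + (-2.1400)^2 + 5.7900^2) = 6.7443


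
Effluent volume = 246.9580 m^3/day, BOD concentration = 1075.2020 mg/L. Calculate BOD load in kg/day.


Formula: BOD_load = volume * conc / 1000
Substituting: BOD_load = 246.9580 * 1075.2020 / 1000
Result: 265.5297 kg/day


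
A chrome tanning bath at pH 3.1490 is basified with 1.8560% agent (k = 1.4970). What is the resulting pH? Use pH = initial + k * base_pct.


Formula: pH_final = pH_initial + k * base_pct
Substituting: pH_final = 3.1490 + 1.4970 * 1.8560
Result: 5.9274


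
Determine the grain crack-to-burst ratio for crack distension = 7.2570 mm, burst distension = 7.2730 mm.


Formula: Ratio = crack / burst
Substituting: Ratio = 7.2570 / 7.2730
Result: 0.9978


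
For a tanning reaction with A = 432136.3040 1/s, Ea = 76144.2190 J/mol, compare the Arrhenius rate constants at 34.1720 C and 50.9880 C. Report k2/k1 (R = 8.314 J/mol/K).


T1 = 34.1720 + 273.15 = 307.3220 K; T2 = 50.9880 + 273.15 = 324.1380 K
k1 = A * exp(-Ea/(R*T1)) = 432136.3040 * exp(-76144.2190/(8.314*307.3220)) = 4.9333e-08 1/s
k2 = A * exp(-Ea/(R*T2)) = 432136.3040 * exp(-76144.2190/(8.314*324.1380)) = 2.3152e-07 1/s
k2/k1 = 2.3152e-07 / 4.9333e-08 = 4.6929


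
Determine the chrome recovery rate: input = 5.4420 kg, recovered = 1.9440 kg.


Formula: Recovery = recovered / input * 100
Substituting: Recovery = 1.9440 / 5.4420 * 100
Result: 35.7222 %


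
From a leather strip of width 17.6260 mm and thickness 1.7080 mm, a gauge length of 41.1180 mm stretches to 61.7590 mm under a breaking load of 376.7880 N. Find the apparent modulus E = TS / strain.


TS = F / (w * t) = 376.7880 / (17.6260 * 1.7080) = 12.5157 N/mm^2
strain = (Lf - L0) / L0 = (61.7590 - 41.1180) / 41.1180 = 0.5020
E = TS / strain = 12.5157 / 0.5020 = 24.9320 N/mm^2


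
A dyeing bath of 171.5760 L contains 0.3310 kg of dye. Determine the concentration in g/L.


Formula: Conc = dye_mass(kg) / volume(L) * 1000
Substituting: Conc = 0.3310 / 171.5760 * 1000
Result: 1.9292 g/L


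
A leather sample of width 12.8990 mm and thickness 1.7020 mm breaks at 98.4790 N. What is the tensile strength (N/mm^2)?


Formula: TS = force / (width * thickness)
Substituting: TS = 98.4790 / (12.8990 * 1.7020)
Result: 4.4857 N/mm^2


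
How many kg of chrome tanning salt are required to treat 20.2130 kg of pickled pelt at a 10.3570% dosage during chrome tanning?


Formula: Chrome = substrate * pct / 100
Substituting: Chrome = 20.2130 * 10.3570 / 100
Result: 2.0935 kg


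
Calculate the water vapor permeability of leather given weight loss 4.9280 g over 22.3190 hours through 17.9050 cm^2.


Formula: WVP = loss / (area * time)
Substituting: WVP = 4.9280 / (17.9050 * 22.3190)
Result: 0.0123317 g/(cm^2*hr)


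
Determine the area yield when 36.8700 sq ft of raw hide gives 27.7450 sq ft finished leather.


Formula: Yield = finished / raw * 100
Substituting: Yield = 27.7450 / 36.8700 * 100
Result: 75.2509 %


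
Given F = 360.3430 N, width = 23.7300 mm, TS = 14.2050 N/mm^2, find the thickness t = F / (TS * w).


Formula: t = F / (TS * w)
Substituting: t = 360.3430 / (14.2050 * 23.7300)
Result: 1.0690 mm


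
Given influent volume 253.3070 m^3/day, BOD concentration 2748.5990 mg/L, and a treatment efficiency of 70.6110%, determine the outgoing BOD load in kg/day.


Load_in = volume * conc / 1000 = 253.3070 * 2748.5990 / 1000 = 696.2394 kg/day
Removed = Load_in * eff / 100 = 696.2394 * 70.6110 / 100 = 491.6216 kg/day
Load_out = Load_in - Removed = 696.2394 - 491.6216 = 204.6178 kg/day


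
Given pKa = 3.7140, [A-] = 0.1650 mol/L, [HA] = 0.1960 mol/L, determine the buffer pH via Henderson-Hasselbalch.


ratio = [A-] / [HA] = 0.1650 / 0.1960 = 0.8418
log10(ratio) = -0.0747721
pH = pKa + log10(ratio) = 3.7140 - 0.0747721 = 3.6392


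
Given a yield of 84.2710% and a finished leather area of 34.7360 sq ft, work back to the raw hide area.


Formula: raw = finished * 100 / yield
Substituting: raw = 34.7360 * 100 / 84.2710
Result: 41.2194 sq ft


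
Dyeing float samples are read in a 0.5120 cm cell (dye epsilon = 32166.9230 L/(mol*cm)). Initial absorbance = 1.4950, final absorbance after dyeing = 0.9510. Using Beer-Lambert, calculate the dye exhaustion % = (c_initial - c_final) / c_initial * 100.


c_initial = A_i / (epsilon * l) = 1.4950 / (32166.9230 * 0.5120) = 9.0774e-05 mol/L
c_final = A_f / (epsilon * l) = 0.9510 / (32166.9230 * 0.5120) = 5.7743e-05 mol/L
Exhaustion = (c_initial - c_final) / c_initial * 100 = (9.0774e-05 - 5.7743e-05) / 9.0774e-05 * 100 = 36.3880 %


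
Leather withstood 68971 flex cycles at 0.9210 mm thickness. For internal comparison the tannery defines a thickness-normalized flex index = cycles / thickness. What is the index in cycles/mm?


Formula: Index = cycles / thickness
Substituting: Index = 68971 / 0.9210
Result: 74887.0793 cycles/mm


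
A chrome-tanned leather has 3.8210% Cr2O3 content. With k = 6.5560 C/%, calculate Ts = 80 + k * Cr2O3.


Formula: Ts = 80 + k * Cr2O3
Substituting: Ts = 80 + 6.5560 * 3.8210
Result: 105.0505 C


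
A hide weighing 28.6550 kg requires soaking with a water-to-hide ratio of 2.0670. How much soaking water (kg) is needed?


Formula: Water = hide_weight * ratio
Substituting: Water = 28.6550 * 2.0670
Result: 59.2299 kg


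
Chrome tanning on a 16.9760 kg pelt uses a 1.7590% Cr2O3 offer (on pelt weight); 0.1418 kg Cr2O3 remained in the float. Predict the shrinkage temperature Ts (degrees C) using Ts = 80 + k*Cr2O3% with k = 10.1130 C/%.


Offered = pelt * offer_pct / 100 = 16.9760 * 1.7590 / 100 = 0.2986 kg
Uptake = offered - residual = 0.2986 - 0.1418 = 0.1568 kg
Cr2O3% on pelt = uptake / pelt * 100 = 0.1568 / 16.9760 * 100 = 0.9237 %
Ts = 80 + k * Cr2O3% = 80 + 10.1130 * 0.9237 = 89.3414 C


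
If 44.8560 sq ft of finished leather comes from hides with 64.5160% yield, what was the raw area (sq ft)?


Formula: raw = finished * 100 / yield
Substituting: raw = 44.8560 * 100 / 64.5160
Result: 69.5269 sq ft


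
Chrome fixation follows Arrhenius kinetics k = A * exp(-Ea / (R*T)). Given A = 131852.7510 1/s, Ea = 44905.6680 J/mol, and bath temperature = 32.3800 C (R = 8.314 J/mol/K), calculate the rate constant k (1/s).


T_K = T_C + 273.15 = 32.3800 + 273.15 = 305.5300 K
exponent = -Ea / (R * T_K) = -44905.6680 / (8.314 * 305.5300) = -17.6782
k = A * exp(exponent) = 131852.7510 * exp(-17.6782) = 0.0027705 1/s


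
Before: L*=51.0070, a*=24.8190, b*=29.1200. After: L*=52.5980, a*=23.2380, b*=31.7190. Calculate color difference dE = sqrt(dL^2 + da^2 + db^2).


dL = 1.5910, da = -1.5810, db = 2.5990
dE = sqrt(1.5910^2 + (-1.5810)^2 + 2.5990^2) = 3.4330


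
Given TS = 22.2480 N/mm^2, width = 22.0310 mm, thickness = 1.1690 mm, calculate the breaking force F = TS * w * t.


Formula: F = TS * w * t
Substituting: F = 22.2480 * 22.0310 * 1.1690
Result: 572.9803 N


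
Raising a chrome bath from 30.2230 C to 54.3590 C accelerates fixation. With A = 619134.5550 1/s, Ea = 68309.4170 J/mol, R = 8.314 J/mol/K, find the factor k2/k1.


T1 = 30.2230 + 273.15 = 303.3730 K; T2 = 54.3590 + 273.15 = 327.5090 K
k1 = A * exp(-Ea/(R*T1)) = 619134.5550 * exp(-68309.4170/(8.314*303.3730)) = 1.0712e-06 1/s
k2 = A * exp(-Ea/(R*T2)) = 619134.5550 * exp(-68309.4170/(8.314*327.5090)) = 7.8827e-06 1/s
k2/k1 = 7.8827e-06 / 1.0712e-06 = 7.3587


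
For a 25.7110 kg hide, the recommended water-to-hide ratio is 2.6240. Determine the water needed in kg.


Formula: Water = hide_weight * ratio
Substituting: Water = 25.7110 * 2.6240
Result: 67.4657 kg


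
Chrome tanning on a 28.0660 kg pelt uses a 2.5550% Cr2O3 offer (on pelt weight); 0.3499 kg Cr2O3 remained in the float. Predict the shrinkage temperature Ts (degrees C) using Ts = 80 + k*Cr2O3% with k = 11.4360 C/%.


Offered = pelt * offer_pct / 100 = 28.0660 * 2.5550 / 100 = 0.7171 kg
Uptake = offered - residual = 0.7171 - 0.3499 = 0.3672 kg
Cr2O3% on pelt = uptake / pelt * 100 = 0.3672 / 28.0660 * 100 = 1.3083 %
Ts = 80 + k * Cr2O3% = 80 + 11.4360 * 1.3083 = 94.9617 C


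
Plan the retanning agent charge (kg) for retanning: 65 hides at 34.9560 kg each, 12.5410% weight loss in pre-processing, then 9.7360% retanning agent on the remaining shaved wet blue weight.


Total_raw = N * avg_wt = 65 * 34.9560 = 2272.1400 kg
Substrate = Total_raw * (1 - loss/100) = 2272.1400 * (1 - 12.5410/100) = 1987.1909 kg
Retan = Substrate * pct / 100 = 1987.1909 * 9.7360 / 100 = 193.4729 kg


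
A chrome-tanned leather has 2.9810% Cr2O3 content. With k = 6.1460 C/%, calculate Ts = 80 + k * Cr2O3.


Formula: Ts = 80 + k * Cr2O3
Substituting: Ts = 80 + 6.1460 * 2.9810
Result: 98.3212 C


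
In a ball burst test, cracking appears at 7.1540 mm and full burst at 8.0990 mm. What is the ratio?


Formula: Ratio = crack / burst
Substituting: Ratio = 7.1540 / 8.0990
Result: 0.8833


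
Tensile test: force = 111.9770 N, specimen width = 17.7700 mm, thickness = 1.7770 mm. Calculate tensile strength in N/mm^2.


Formula: TS = force / (width * thickness)
Substituting: TS = 111.9770 / (17.7700 * 1.7770)
Result: 3.5461 N/mm^2


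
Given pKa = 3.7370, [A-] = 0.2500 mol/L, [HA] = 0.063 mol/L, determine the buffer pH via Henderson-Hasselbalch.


ratio = [A-] / [HA] = 0.2500 / 0.063 = 3.9683
log10(ratio) = 0.5986
pH = pKa + log10(ratio) = 3.7370 + 0.5986 = 4.3356


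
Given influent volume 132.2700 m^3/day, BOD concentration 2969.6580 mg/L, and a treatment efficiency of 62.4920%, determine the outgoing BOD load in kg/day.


Load_in = volume * conc / 1000 = 132.2700 * 2969.6580 / 1000 = 392.7967 kg/day
Removed = Load_in * eff / 100 = 392.7967 * 62.4920 / 100 = 245.4665 kg/day
Load_out = Load_in - Removed = 392.7967 - 245.4665 = 147.3302 kg/day


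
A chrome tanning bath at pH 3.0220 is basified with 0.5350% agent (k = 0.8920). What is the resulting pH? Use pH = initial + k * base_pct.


Formula: pH_final = pH_initial + k * base_pct
Substituting: pH_final = 3.0220 + 0.8920 * 0.5350
Result: 3.4992


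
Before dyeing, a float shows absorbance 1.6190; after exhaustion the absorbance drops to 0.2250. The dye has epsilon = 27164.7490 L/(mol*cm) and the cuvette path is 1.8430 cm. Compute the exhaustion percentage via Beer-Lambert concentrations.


c_initial = A_i / (epsilon * l) = 1.6190 / (27164.7490 * 1.8430) = 3.2338e-05 mol/L
c_final = A_f / (epsilon * l) = 0.2250 / (27164.7490 * 1.8430) = 4.4942e-06 mol/L
Exhaustion = (c_initial - c_final) / c_initial * 100 = (3.2338e-05 - 4.4942e-06) / 3.2338e-05 * 100 = 86.1025 %


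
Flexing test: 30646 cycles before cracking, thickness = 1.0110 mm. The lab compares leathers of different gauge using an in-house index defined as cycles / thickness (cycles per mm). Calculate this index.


Formula: Index = cycles / thickness
Substituting: Index = 30646 / 1.0110
Result: 30312.5618 cycles/mm


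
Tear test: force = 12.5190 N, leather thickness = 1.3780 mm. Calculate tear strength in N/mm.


Formula: Tear strength = force / thickness
Substituting: Tear strength = 12.5190 / 1.3780
Result: 9.0849 N/mm


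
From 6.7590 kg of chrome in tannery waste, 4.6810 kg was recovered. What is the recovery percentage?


Formula: Recovery = recovered / input * 100
Substituting: Recovery = 4.6810 / 6.7590 * 100
Result: 69.2558 %


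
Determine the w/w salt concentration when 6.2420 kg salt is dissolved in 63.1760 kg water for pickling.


Formula: Conc = salt / (water + salt) * 100
Substituting: Conc = 6.2420 / (63.1760 + 6.2420) * 100
Result: 8.9919 %


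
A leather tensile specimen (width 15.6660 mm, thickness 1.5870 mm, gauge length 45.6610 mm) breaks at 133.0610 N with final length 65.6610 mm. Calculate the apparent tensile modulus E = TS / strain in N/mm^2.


TS = F / (w * t) = 133.0610 / (15.6660 * 1.5870) = 5.3520 N/mm^2
strain = (Lf - L0) / L0 = (65.6610 - 45.6610) / 45.6610 = 0.4380
E = TS / strain = 5.3520 / 0.4380 = 12.2189 N/mm^2


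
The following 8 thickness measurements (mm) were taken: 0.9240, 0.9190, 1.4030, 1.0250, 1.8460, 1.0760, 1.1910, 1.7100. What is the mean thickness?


Formula: Average = sum / n
Substituting: Average = 10.0940 / 8
Result: 1.2617 mm


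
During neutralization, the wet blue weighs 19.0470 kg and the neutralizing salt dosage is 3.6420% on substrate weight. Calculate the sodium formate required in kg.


Formula: Neutralizer = substrate * pct / 100
Substituting: Neutralizer = 19.0470 * 3.6420 / 100
Result: 0.6937 kg


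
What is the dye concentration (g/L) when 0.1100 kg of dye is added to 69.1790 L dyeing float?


Formula: Conc = dye_mass(kg) / volume(L) * 1000
Substituting: Conc = 0.1100 / 69.1790 * 1000
Result: 1.5901 g/L


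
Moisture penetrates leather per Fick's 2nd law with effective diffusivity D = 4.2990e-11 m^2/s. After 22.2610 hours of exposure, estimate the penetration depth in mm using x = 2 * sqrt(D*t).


t = 22.2610 hr * 3600 = 80139.6000 s
D * t = 4.2990e-11 * 80139.6000 = 3.4452e-06
x = 2 * sqrt(D*t) = 2 * sqrt(3.4452e-06) = 0.00371225 m = 3.7123 mm


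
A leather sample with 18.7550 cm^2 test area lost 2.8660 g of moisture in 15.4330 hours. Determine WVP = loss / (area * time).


Formula: WVP = loss / (area * time)
Substituting: WVP = 2.8660 / (18.7550 * 15.4330)
Result: 0.00990168 g/(cm^2*hr)


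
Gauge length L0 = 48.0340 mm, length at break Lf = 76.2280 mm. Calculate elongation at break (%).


Formula: Elongation = (Lf - L0) / L0 * 100
Substituting: Elongation = (76.2280 - 48.0340) / 48.0340 * 100
Result: 58.6959 %


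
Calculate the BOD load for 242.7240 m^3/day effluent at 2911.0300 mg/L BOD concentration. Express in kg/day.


Formula: BOD_load = volume * conc / 1000
Substituting: BOD_load = 242.7240 * 2911.0300 / 1000
Result: 706.5768 kg/day


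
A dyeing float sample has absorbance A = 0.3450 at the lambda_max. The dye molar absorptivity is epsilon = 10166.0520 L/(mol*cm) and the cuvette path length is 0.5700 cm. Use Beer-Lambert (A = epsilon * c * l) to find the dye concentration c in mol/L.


Formula: c = A / (epsilon * l)
Substituting: c = 0.3450 / (10166.0520 * 0.5700)
Result: 5.9538e-05 mol/L


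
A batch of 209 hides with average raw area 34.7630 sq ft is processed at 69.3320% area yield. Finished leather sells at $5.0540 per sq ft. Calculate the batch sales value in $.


Raw_total = N * avg_area = 209 * 34.7630 = 7265.4670 sq ft
Finished = Raw_total * yield / 100 = 7265.4670 * 69.3320 / 100 = 5037.2936 sq ft
Value = Finished * price = 5037.2936 * 5.0540 = 25458.4818 $


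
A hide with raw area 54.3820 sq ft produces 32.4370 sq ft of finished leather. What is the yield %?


Formula: Yield = finished / raw * 100
Substituting: Yield = 32.4370 / 54.3820 * 100
Result: 59.6466 %


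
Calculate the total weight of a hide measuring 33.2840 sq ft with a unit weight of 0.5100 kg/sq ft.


Formula: Weight = area * weight_per_sqft
Substituting: Weight = 33.2840 * 0.5100
Result: 16.9748 kg


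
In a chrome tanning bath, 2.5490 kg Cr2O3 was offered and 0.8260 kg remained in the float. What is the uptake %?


Formula: Uptake = (offered - residual) / offered * 100
Substituting: Uptake = (2.5490 - 0.8260) / 2.5490 * 100
Result: 67.5951 %


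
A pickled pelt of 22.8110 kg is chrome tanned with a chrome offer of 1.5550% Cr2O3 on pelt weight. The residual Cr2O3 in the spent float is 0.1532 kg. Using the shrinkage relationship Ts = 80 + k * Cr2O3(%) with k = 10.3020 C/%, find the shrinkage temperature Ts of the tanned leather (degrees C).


Offered = pelt * offer_pct / 100 = 22.8110 * 1.5550 / 100 = 0.3547 kg
Uptake = offered - residual = 0.3547 - 0.1532 = 0.2015 kg
Cr2O3% on pelt = uptake / pelt * 100 = 0.2015 / 22.8110 * 100 = 0.8834 %
Ts = 80 + k * Cr2O3% = 80 + 10.3020 * 0.8834 = 89.1007 C


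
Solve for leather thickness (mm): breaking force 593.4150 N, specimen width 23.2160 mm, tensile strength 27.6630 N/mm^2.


Formula: t = F / (TS * w)
Substituting: t = 593.4150 / (27.6630 * 23.2160)
Result: 0.9240 mm


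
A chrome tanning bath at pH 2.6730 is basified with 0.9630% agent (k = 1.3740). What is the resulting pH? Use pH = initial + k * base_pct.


Formula: pH_final = pH_initial + k * base_pct
Substituting: pH_final = 2.6730 + 1.3740 * 0.9630
Result: 3.9962


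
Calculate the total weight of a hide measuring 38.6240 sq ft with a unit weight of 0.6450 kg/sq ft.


Formula: Weight = area * weight_per_sqft
Substituting: Weight = 38.6240 * 0.6450
Result: 24.9125 kg


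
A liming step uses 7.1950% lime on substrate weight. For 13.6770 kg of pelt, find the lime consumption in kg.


Formula: Lime = substrate * pct / 100
Substituting: Lime = 13.6770 * 7.1950 / 100
Result: 0.9841 kg


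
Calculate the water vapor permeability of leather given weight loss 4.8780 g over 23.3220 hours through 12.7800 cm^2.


Formula: WVP = loss / (area * time)
Substituting: WVP = 4.8780 / (12.7800 * 23.3220)
Result: 0.0163661 g/(cm^2*hr)


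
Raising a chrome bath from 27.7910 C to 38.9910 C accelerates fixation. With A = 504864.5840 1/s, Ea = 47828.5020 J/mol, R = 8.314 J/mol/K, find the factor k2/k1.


T1 = 27.7910 + 273.15 = 300.9410 K; T2 = 38.9910 + 273.15 = 312.1410 K
k1 = A * exp(-Ea/(R*T1)) = 504864.5840 * exp(-47828.5020/(8.314*300.9410)) = 0.00251903 1/s
k2 = A * exp(-Ea/(R*T2)) = 504864.5840 * exp(-47828.5020/(8.314*312.1410)) = 0.00500169 1/s
k2/k1 = 0.00500169 / 0.00251903 = 1.9856


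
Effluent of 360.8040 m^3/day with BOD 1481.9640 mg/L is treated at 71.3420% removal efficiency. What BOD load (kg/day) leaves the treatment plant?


Load_in = volume * conc / 1000 = 360.8040 * 1481.9640 / 1000 = 534.6985 kg/day
Removed = Load_in * eff / 100 = 534.6985 * 71.3420 / 100 = 381.4646 kg/day
Load_out = Load_in - Removed = 534.6985 - 381.4646 = 153.2339 kg/day
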